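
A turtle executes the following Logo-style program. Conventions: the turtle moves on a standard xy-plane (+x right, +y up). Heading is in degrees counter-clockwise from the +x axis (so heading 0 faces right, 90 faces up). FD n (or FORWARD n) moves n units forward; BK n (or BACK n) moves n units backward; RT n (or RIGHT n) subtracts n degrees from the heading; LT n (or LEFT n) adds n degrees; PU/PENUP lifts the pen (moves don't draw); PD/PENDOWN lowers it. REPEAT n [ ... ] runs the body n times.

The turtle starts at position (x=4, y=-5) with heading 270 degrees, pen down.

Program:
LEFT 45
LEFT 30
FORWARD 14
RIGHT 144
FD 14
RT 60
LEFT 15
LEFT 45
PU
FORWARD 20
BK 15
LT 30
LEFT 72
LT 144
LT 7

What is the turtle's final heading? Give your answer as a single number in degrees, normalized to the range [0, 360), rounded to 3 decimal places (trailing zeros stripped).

Answer: 94

Derivation:
Executing turtle program step by step:
Start: pos=(4,-5), heading=270, pen down
LT 45: heading 270 -> 315
LT 30: heading 315 -> 345
FD 14: (4,-5) -> (17.523,-8.623) [heading=345, draw]
RT 144: heading 345 -> 201
FD 14: (17.523,-8.623) -> (4.453,-13.641) [heading=201, draw]
RT 60: heading 201 -> 141
LT 15: heading 141 -> 156
LT 45: heading 156 -> 201
PU: pen up
FD 20: (4.453,-13.641) -> (-14.219,-20.808) [heading=201, move]
BK 15: (-14.219,-20.808) -> (-0.215,-15.432) [heading=201, move]
LT 30: heading 201 -> 231
LT 72: heading 231 -> 303
LT 144: heading 303 -> 87
LT 7: heading 87 -> 94
Final: pos=(-0.215,-15.432), heading=94, 2 segment(s) drawn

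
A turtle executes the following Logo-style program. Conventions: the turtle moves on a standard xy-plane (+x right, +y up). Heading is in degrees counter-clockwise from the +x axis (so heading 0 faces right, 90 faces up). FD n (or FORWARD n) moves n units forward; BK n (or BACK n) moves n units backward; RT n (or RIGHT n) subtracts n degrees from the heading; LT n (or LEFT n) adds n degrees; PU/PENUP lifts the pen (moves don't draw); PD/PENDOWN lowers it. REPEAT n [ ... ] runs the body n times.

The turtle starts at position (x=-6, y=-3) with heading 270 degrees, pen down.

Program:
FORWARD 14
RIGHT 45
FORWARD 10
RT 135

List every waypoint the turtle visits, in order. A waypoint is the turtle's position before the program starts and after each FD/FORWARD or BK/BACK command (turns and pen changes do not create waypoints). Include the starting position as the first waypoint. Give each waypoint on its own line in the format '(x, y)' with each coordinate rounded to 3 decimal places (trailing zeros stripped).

Answer: (-6, -3)
(-6, -17)
(-13.071, -24.071)

Derivation:
Executing turtle program step by step:
Start: pos=(-6,-3), heading=270, pen down
FD 14: (-6,-3) -> (-6,-17) [heading=270, draw]
RT 45: heading 270 -> 225
FD 10: (-6,-17) -> (-13.071,-24.071) [heading=225, draw]
RT 135: heading 225 -> 90
Final: pos=(-13.071,-24.071), heading=90, 2 segment(s) drawn
Waypoints (3 total):
(-6, -3)
(-6, -17)
(-13.071, -24.071)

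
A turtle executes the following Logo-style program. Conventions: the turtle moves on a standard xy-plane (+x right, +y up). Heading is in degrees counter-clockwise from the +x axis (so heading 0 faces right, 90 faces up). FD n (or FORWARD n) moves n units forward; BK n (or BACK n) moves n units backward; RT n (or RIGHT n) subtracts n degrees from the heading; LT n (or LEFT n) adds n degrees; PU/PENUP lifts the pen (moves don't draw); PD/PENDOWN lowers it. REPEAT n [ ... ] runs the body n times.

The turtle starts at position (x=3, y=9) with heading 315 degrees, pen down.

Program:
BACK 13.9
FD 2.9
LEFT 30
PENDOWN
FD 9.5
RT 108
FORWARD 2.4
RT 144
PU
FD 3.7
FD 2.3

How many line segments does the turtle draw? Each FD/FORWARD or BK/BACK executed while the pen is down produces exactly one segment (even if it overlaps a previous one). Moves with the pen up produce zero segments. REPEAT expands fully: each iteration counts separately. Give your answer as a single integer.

Executing turtle program step by step:
Start: pos=(3,9), heading=315, pen down
BK 13.9: (3,9) -> (-6.829,18.829) [heading=315, draw]
FD 2.9: (-6.829,18.829) -> (-4.778,16.778) [heading=315, draw]
LT 30: heading 315 -> 345
PD: pen down
FD 9.5: (-4.778,16.778) -> (4.398,14.319) [heading=345, draw]
RT 108: heading 345 -> 237
FD 2.4: (4.398,14.319) -> (3.091,12.307) [heading=237, draw]
RT 144: heading 237 -> 93
PU: pen up
FD 3.7: (3.091,12.307) -> (2.897,16.002) [heading=93, move]
FD 2.3: (2.897,16.002) -> (2.777,18.298) [heading=93, move]
Final: pos=(2.777,18.298), heading=93, 4 segment(s) drawn
Segments drawn: 4

Answer: 4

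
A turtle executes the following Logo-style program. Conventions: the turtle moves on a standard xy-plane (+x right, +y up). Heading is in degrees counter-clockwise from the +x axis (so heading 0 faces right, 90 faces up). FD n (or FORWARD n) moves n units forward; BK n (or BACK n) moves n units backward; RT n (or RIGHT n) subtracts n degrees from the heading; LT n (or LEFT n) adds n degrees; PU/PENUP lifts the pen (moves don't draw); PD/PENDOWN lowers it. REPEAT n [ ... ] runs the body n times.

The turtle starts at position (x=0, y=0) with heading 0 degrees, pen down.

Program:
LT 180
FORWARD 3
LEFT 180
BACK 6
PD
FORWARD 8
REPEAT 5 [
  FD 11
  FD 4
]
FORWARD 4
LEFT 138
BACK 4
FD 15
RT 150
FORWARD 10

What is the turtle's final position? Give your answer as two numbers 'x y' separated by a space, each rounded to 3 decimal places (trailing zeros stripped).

Answer: 79.607 5.281

Derivation:
Executing turtle program step by step:
Start: pos=(0,0), heading=0, pen down
LT 180: heading 0 -> 180
FD 3: (0,0) -> (-3,0) [heading=180, draw]
LT 180: heading 180 -> 0
BK 6: (-3,0) -> (-9,0) [heading=0, draw]
PD: pen down
FD 8: (-9,0) -> (-1,0) [heading=0, draw]
REPEAT 5 [
  -- iteration 1/5 --
  FD 11: (-1,0) -> (10,0) [heading=0, draw]
  FD 4: (10,0) -> (14,0) [heading=0, draw]
  -- iteration 2/5 --
  FD 11: (14,0) -> (25,0) [heading=0, draw]
  FD 4: (25,0) -> (29,0) [heading=0, draw]
  -- iteration 3/5 --
  FD 11: (29,0) -> (40,0) [heading=0, draw]
  FD 4: (40,0) -> (44,0) [heading=0, draw]
  -- iteration 4/5 --
  FD 11: (44,0) -> (55,0) [heading=0, draw]
  FD 4: (55,0) -> (59,0) [heading=0, draw]
  -- iteration 5/5 --
  FD 11: (59,0) -> (70,0) [heading=0, draw]
  FD 4: (70,0) -> (74,0) [heading=0, draw]
]
FD 4: (74,0) -> (78,0) [heading=0, draw]
LT 138: heading 0 -> 138
BK 4: (78,0) -> (80.973,-2.677) [heading=138, draw]
FD 15: (80.973,-2.677) -> (69.825,7.36) [heading=138, draw]
RT 150: heading 138 -> 348
FD 10: (69.825,7.36) -> (79.607,5.281) [heading=348, draw]
Final: pos=(79.607,5.281), heading=348, 17 segment(s) drawn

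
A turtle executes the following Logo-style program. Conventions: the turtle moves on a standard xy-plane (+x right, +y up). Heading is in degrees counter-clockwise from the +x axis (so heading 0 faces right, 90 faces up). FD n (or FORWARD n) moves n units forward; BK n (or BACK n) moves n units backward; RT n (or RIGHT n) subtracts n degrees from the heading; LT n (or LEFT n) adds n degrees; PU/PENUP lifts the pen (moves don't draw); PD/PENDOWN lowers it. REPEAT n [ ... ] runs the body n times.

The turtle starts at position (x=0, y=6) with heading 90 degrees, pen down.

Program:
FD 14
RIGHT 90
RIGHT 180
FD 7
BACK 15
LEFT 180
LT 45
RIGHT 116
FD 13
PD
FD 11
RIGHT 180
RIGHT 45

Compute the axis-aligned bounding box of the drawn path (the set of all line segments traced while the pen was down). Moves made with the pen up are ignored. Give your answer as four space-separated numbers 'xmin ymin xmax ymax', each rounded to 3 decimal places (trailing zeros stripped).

Executing turtle program step by step:
Start: pos=(0,6), heading=90, pen down
FD 14: (0,6) -> (0,20) [heading=90, draw]
RT 90: heading 90 -> 0
RT 180: heading 0 -> 180
FD 7: (0,20) -> (-7,20) [heading=180, draw]
BK 15: (-7,20) -> (8,20) [heading=180, draw]
LT 180: heading 180 -> 0
LT 45: heading 0 -> 45
RT 116: heading 45 -> 289
FD 13: (8,20) -> (12.232,7.708) [heading=289, draw]
PD: pen down
FD 11: (12.232,7.708) -> (15.814,-2.692) [heading=289, draw]
RT 180: heading 289 -> 109
RT 45: heading 109 -> 64
Final: pos=(15.814,-2.692), heading=64, 5 segment(s) drawn

Segment endpoints: x in {-7, 0, 0, 8, 12.232, 15.814}, y in {-2.692, 6, 7.708, 20, 20}
xmin=-7, ymin=-2.692, xmax=15.814, ymax=20

Answer: -7 -2.692 15.814 20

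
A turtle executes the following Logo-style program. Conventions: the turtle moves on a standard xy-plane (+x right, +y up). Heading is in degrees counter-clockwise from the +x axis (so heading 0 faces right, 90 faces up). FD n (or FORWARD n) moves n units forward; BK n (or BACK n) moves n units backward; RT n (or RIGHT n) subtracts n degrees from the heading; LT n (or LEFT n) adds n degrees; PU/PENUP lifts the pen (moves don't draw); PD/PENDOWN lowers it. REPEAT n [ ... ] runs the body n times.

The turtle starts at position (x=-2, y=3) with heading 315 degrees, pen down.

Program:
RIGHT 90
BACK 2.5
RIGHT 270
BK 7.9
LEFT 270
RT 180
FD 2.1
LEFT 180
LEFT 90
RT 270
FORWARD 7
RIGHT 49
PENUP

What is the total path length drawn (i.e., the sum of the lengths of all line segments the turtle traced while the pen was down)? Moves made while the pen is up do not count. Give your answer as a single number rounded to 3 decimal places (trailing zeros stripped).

Answer: 19.5

Derivation:
Executing turtle program step by step:
Start: pos=(-2,3), heading=315, pen down
RT 90: heading 315 -> 225
BK 2.5: (-2,3) -> (-0.232,4.768) [heading=225, draw]
RT 270: heading 225 -> 315
BK 7.9: (-0.232,4.768) -> (-5.818,10.354) [heading=315, draw]
LT 270: heading 315 -> 225
RT 180: heading 225 -> 45
FD 2.1: (-5.818,10.354) -> (-4.333,11.839) [heading=45, draw]
LT 180: heading 45 -> 225
LT 90: heading 225 -> 315
RT 270: heading 315 -> 45
FD 7: (-4.333,11.839) -> (0.616,16.789) [heading=45, draw]
RT 49: heading 45 -> 356
PU: pen up
Final: pos=(0.616,16.789), heading=356, 4 segment(s) drawn

Segment lengths:
  seg 1: (-2,3) -> (-0.232,4.768), length = 2.5
  seg 2: (-0.232,4.768) -> (-5.818,10.354), length = 7.9
  seg 3: (-5.818,10.354) -> (-4.333,11.839), length = 2.1
  seg 4: (-4.333,11.839) -> (0.616,16.789), length = 7
Total = 19.5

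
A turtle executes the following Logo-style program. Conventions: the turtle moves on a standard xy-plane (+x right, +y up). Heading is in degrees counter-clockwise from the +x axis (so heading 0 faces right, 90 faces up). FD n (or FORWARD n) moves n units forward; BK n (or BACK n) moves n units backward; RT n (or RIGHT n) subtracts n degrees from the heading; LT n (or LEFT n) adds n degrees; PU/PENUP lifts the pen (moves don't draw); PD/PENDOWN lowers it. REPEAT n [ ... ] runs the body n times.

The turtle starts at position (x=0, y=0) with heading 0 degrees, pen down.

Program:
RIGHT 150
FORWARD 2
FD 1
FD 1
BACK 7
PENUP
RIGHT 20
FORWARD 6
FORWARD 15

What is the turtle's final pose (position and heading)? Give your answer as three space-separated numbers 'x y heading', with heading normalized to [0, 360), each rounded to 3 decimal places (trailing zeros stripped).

Answer: -18.083 -2.147 190

Derivation:
Executing turtle program step by step:
Start: pos=(0,0), heading=0, pen down
RT 150: heading 0 -> 210
FD 2: (0,0) -> (-1.732,-1) [heading=210, draw]
FD 1: (-1.732,-1) -> (-2.598,-1.5) [heading=210, draw]
FD 1: (-2.598,-1.5) -> (-3.464,-2) [heading=210, draw]
BK 7: (-3.464,-2) -> (2.598,1.5) [heading=210, draw]
PU: pen up
RT 20: heading 210 -> 190
FD 6: (2.598,1.5) -> (-3.311,0.458) [heading=190, move]
FD 15: (-3.311,0.458) -> (-18.083,-2.147) [heading=190, move]
Final: pos=(-18.083,-2.147), heading=190, 4 segment(s) drawn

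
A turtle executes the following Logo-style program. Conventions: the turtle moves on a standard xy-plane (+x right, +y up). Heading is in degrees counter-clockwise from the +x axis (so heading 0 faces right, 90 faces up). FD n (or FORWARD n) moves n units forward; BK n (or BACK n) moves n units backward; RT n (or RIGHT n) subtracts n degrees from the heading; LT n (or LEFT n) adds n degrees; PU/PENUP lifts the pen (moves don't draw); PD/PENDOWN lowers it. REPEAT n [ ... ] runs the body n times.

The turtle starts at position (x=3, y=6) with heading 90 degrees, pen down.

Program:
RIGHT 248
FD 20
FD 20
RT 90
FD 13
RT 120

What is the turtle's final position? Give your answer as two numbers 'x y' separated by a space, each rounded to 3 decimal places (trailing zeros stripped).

Answer: -38.957 3.069

Derivation:
Executing turtle program step by step:
Start: pos=(3,6), heading=90, pen down
RT 248: heading 90 -> 202
FD 20: (3,6) -> (-15.544,-1.492) [heading=202, draw]
FD 20: (-15.544,-1.492) -> (-34.087,-8.984) [heading=202, draw]
RT 90: heading 202 -> 112
FD 13: (-34.087,-8.984) -> (-38.957,3.069) [heading=112, draw]
RT 120: heading 112 -> 352
Final: pos=(-38.957,3.069), heading=352, 3 segment(s) drawn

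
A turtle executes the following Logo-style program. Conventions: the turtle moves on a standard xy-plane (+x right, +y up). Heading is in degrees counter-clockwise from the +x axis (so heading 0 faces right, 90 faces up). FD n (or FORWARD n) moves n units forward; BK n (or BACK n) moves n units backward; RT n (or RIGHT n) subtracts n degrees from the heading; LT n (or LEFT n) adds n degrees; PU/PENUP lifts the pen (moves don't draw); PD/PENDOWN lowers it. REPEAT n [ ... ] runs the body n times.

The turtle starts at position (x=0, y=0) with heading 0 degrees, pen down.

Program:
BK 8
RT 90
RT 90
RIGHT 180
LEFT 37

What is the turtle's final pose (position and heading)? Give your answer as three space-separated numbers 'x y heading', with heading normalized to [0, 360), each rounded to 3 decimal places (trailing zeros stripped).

Executing turtle program step by step:
Start: pos=(0,0), heading=0, pen down
BK 8: (0,0) -> (-8,0) [heading=0, draw]
RT 90: heading 0 -> 270
RT 90: heading 270 -> 180
RT 180: heading 180 -> 0
LT 37: heading 0 -> 37
Final: pos=(-8,0), heading=37, 1 segment(s) drawn

Answer: -8 0 37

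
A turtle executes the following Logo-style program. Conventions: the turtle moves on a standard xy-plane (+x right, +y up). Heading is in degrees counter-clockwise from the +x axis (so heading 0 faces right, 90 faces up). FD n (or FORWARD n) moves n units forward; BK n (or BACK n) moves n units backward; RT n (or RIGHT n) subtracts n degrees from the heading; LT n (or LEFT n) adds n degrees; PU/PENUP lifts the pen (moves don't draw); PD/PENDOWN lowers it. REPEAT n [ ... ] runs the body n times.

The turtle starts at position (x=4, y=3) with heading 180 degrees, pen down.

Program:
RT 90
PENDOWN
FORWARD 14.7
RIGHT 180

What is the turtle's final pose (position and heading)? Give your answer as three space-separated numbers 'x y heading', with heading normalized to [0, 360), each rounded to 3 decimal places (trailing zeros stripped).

Answer: 4 17.7 270

Derivation:
Executing turtle program step by step:
Start: pos=(4,3), heading=180, pen down
RT 90: heading 180 -> 90
PD: pen down
FD 14.7: (4,3) -> (4,17.7) [heading=90, draw]
RT 180: heading 90 -> 270
Final: pos=(4,17.7), heading=270, 1 segment(s) drawn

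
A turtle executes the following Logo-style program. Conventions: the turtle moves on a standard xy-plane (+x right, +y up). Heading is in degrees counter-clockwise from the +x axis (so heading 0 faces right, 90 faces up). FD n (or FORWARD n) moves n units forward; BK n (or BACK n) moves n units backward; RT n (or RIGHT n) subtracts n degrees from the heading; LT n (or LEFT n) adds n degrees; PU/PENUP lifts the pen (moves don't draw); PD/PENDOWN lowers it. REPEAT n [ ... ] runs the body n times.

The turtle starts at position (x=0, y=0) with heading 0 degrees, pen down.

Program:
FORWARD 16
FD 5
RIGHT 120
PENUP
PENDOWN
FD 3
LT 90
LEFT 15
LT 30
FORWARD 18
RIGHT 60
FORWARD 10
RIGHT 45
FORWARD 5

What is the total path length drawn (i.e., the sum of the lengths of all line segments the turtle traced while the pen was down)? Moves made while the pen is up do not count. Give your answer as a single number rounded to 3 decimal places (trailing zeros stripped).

Executing turtle program step by step:
Start: pos=(0,0), heading=0, pen down
FD 16: (0,0) -> (16,0) [heading=0, draw]
FD 5: (16,0) -> (21,0) [heading=0, draw]
RT 120: heading 0 -> 240
PU: pen up
PD: pen down
FD 3: (21,0) -> (19.5,-2.598) [heading=240, draw]
LT 90: heading 240 -> 330
LT 15: heading 330 -> 345
LT 30: heading 345 -> 15
FD 18: (19.5,-2.598) -> (36.887,2.061) [heading=15, draw]
RT 60: heading 15 -> 315
FD 10: (36.887,2.061) -> (43.958,-5.01) [heading=315, draw]
RT 45: heading 315 -> 270
FD 5: (43.958,-5.01) -> (43.958,-10.01) [heading=270, draw]
Final: pos=(43.958,-10.01), heading=270, 6 segment(s) drawn

Segment lengths:
  seg 1: (0,0) -> (16,0), length = 16
  seg 2: (16,0) -> (21,0), length = 5
  seg 3: (21,0) -> (19.5,-2.598), length = 3
  seg 4: (19.5,-2.598) -> (36.887,2.061), length = 18
  seg 5: (36.887,2.061) -> (43.958,-5.01), length = 10
  seg 6: (43.958,-5.01) -> (43.958,-10.01), length = 5
Total = 57

Answer: 57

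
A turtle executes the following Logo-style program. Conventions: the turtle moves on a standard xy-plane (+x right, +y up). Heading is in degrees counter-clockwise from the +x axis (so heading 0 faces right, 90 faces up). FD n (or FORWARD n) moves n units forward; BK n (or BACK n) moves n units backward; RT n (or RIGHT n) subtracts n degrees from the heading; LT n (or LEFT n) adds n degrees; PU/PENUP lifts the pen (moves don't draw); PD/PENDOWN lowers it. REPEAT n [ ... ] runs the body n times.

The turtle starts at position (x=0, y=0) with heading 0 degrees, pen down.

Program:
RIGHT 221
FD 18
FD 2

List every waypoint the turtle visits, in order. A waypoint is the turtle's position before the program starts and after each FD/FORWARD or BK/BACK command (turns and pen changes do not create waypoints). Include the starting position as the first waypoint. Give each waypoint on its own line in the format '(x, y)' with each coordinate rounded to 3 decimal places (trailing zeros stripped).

Executing turtle program step by step:
Start: pos=(0,0), heading=0, pen down
RT 221: heading 0 -> 139
FD 18: (0,0) -> (-13.585,11.809) [heading=139, draw]
FD 2: (-13.585,11.809) -> (-15.094,13.121) [heading=139, draw]
Final: pos=(-15.094,13.121), heading=139, 2 segment(s) drawn
Waypoints (3 total):
(0, 0)
(-13.585, 11.809)
(-15.094, 13.121)

Answer: (0, 0)
(-13.585, 11.809)
(-15.094, 13.121)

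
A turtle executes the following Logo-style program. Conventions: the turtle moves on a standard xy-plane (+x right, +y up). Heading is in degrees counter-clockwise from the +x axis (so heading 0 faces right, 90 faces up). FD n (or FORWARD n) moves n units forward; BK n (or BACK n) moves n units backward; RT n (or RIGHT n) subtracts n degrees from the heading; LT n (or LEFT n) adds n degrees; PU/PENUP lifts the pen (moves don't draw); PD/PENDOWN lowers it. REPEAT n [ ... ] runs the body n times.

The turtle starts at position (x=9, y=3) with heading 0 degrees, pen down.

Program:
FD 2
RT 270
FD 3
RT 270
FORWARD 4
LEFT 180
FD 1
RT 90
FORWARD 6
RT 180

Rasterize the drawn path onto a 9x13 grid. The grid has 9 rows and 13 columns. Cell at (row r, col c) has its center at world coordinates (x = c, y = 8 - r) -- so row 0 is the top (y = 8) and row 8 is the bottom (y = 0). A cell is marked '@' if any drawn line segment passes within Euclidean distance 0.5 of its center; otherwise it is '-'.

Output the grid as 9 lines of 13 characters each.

Answer: -------------
-------------
-------@@@@@-
--------@--@-
--------@--@-
--------@@@@-
--------@----
--------@----
--------@----

Derivation:
Segment 0: (9,3) -> (11,3)
Segment 1: (11,3) -> (11,6)
Segment 2: (11,6) -> (7,6)
Segment 3: (7,6) -> (8,6)
Segment 4: (8,6) -> (8,-0)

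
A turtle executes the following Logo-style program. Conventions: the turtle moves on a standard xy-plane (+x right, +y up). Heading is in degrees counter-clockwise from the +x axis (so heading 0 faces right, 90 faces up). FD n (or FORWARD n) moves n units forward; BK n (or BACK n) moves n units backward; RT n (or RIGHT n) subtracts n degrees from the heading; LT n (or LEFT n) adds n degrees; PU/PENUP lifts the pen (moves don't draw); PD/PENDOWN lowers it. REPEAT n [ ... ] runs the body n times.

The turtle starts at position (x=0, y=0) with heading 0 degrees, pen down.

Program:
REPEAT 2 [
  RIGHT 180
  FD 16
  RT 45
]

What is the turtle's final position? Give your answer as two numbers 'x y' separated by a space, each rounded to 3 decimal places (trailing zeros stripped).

Executing turtle program step by step:
Start: pos=(0,0), heading=0, pen down
REPEAT 2 [
  -- iteration 1/2 --
  RT 180: heading 0 -> 180
  FD 16: (0,0) -> (-16,0) [heading=180, draw]
  RT 45: heading 180 -> 135
  -- iteration 2/2 --
  RT 180: heading 135 -> 315
  FD 16: (-16,0) -> (-4.686,-11.314) [heading=315, draw]
  RT 45: heading 315 -> 270
]
Final: pos=(-4.686,-11.314), heading=270, 2 segment(s) drawn

Answer: -4.686 -11.314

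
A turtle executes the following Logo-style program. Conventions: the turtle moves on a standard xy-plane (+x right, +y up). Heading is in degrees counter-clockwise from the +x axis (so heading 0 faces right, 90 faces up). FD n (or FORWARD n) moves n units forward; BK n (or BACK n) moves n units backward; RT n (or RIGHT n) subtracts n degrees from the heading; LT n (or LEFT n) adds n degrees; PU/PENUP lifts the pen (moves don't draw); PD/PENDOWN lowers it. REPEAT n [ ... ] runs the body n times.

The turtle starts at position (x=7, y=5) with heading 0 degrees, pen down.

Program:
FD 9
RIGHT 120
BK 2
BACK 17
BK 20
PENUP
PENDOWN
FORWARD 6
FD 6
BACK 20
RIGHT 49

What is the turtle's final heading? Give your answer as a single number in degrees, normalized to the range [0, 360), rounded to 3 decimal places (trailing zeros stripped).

Answer: 191

Derivation:
Executing turtle program step by step:
Start: pos=(7,5), heading=0, pen down
FD 9: (7,5) -> (16,5) [heading=0, draw]
RT 120: heading 0 -> 240
BK 2: (16,5) -> (17,6.732) [heading=240, draw]
BK 17: (17,6.732) -> (25.5,21.454) [heading=240, draw]
BK 20: (25.5,21.454) -> (35.5,38.775) [heading=240, draw]
PU: pen up
PD: pen down
FD 6: (35.5,38.775) -> (32.5,33.579) [heading=240, draw]
FD 6: (32.5,33.579) -> (29.5,28.383) [heading=240, draw]
BK 20: (29.5,28.383) -> (39.5,45.703) [heading=240, draw]
RT 49: heading 240 -> 191
Final: pos=(39.5,45.703), heading=191, 7 segment(s) drawn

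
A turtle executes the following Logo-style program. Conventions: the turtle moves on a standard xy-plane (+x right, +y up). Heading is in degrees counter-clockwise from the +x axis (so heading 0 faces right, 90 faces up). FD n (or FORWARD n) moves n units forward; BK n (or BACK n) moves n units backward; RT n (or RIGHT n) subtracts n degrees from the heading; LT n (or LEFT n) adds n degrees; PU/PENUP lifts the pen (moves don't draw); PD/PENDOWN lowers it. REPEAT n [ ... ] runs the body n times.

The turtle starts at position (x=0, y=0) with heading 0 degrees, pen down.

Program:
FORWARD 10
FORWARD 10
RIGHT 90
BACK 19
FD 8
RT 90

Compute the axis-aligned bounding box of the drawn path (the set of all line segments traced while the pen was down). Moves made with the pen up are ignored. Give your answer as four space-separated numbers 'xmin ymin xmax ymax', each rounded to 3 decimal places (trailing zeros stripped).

Executing turtle program step by step:
Start: pos=(0,0), heading=0, pen down
FD 10: (0,0) -> (10,0) [heading=0, draw]
FD 10: (10,0) -> (20,0) [heading=0, draw]
RT 90: heading 0 -> 270
BK 19: (20,0) -> (20,19) [heading=270, draw]
FD 8: (20,19) -> (20,11) [heading=270, draw]
RT 90: heading 270 -> 180
Final: pos=(20,11), heading=180, 4 segment(s) drawn

Segment endpoints: x in {0, 10, 20}, y in {0, 11, 19}
xmin=0, ymin=0, xmax=20, ymax=19

Answer: 0 0 20 19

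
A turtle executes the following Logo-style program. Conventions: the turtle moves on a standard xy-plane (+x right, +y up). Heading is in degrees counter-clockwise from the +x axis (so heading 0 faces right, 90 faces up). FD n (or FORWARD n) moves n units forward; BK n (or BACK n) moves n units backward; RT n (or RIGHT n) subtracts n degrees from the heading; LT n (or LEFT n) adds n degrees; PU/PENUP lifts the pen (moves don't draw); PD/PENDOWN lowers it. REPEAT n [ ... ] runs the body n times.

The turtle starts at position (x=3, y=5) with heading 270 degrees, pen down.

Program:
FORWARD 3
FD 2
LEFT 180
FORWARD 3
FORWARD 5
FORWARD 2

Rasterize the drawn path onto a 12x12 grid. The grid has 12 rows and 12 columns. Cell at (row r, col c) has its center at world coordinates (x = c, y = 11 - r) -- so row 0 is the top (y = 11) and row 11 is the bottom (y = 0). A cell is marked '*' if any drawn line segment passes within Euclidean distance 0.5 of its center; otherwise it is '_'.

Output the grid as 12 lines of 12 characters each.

Segment 0: (3,5) -> (3,2)
Segment 1: (3,2) -> (3,0)
Segment 2: (3,0) -> (3,3)
Segment 3: (3,3) -> (3,8)
Segment 4: (3,8) -> (3,10)

Answer: ____________
___*________
___*________
___*________
___*________
___*________
___*________
___*________
___*________
___*________
___*________
___*________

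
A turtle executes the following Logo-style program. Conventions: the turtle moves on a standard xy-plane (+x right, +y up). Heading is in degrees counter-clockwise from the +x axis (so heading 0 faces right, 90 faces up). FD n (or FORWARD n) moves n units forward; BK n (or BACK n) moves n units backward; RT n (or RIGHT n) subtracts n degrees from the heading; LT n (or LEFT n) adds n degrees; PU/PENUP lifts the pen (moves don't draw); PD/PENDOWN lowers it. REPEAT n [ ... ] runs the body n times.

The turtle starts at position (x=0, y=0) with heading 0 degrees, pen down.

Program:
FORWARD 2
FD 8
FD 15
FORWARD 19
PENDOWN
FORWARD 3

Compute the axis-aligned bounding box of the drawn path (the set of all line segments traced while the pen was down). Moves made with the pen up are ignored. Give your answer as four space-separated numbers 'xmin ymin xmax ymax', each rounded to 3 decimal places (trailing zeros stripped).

Executing turtle program step by step:
Start: pos=(0,0), heading=0, pen down
FD 2: (0,0) -> (2,0) [heading=0, draw]
FD 8: (2,0) -> (10,0) [heading=0, draw]
FD 15: (10,0) -> (25,0) [heading=0, draw]
FD 19: (25,0) -> (44,0) [heading=0, draw]
PD: pen down
FD 3: (44,0) -> (47,0) [heading=0, draw]
Final: pos=(47,0), heading=0, 5 segment(s) drawn

Segment endpoints: x in {0, 2, 10, 25, 44, 47}, y in {0}
xmin=0, ymin=0, xmax=47, ymax=0

Answer: 0 0 47 0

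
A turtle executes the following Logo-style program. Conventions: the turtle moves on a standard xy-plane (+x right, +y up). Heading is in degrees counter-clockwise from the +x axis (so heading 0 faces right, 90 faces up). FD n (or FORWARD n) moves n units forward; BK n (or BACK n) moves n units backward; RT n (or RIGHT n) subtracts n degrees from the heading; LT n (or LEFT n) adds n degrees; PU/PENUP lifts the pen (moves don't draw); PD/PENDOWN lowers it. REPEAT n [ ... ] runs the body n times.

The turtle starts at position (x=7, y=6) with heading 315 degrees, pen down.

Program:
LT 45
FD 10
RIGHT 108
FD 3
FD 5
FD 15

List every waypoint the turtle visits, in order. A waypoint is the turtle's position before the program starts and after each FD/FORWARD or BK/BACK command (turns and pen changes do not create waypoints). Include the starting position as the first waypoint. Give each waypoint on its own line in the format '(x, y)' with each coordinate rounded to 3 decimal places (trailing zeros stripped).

Answer: (7, 6)
(17, 6)
(16.073, 3.147)
(14.528, -1.608)
(9.893, -15.874)

Derivation:
Executing turtle program step by step:
Start: pos=(7,6), heading=315, pen down
LT 45: heading 315 -> 0
FD 10: (7,6) -> (17,6) [heading=0, draw]
RT 108: heading 0 -> 252
FD 3: (17,6) -> (16.073,3.147) [heading=252, draw]
FD 5: (16.073,3.147) -> (14.528,-1.608) [heading=252, draw]
FD 15: (14.528,-1.608) -> (9.893,-15.874) [heading=252, draw]
Final: pos=(9.893,-15.874), heading=252, 4 segment(s) drawn
Waypoints (5 total):
(7, 6)
(17, 6)
(16.073, 3.147)
(14.528, -1.608)
(9.893, -15.874)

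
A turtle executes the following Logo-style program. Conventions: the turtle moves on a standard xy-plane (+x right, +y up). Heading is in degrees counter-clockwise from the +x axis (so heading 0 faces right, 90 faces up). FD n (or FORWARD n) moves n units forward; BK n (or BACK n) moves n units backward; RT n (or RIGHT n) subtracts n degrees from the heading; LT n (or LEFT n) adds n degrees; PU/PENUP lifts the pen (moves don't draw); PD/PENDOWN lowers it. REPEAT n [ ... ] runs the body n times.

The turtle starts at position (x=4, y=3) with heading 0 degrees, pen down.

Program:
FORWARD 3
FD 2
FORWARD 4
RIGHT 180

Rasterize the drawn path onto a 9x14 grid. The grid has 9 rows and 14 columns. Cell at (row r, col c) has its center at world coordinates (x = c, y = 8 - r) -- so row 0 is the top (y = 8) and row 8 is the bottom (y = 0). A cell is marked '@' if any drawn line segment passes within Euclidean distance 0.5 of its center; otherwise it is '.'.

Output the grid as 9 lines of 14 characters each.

Answer: ..............
..............
..............
..............
..............
....@@@@@@@@@@
..............
..............
..............

Derivation:
Segment 0: (4,3) -> (7,3)
Segment 1: (7,3) -> (9,3)
Segment 2: (9,3) -> (13,3)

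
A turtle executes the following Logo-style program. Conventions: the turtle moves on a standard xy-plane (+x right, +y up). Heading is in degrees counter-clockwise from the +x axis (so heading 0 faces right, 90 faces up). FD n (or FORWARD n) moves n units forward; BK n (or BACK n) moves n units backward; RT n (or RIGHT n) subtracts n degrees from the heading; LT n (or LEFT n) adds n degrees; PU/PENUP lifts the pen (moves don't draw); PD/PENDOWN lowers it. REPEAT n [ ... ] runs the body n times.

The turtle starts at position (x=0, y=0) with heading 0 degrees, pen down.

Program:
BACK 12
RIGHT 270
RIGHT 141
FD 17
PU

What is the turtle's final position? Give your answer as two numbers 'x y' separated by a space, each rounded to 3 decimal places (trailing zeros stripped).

Executing turtle program step by step:
Start: pos=(0,0), heading=0, pen down
BK 12: (0,0) -> (-12,0) [heading=0, draw]
RT 270: heading 0 -> 90
RT 141: heading 90 -> 309
FD 17: (-12,0) -> (-1.302,-13.211) [heading=309, draw]
PU: pen up
Final: pos=(-1.302,-13.211), heading=309, 2 segment(s) drawn

Answer: -1.302 -13.211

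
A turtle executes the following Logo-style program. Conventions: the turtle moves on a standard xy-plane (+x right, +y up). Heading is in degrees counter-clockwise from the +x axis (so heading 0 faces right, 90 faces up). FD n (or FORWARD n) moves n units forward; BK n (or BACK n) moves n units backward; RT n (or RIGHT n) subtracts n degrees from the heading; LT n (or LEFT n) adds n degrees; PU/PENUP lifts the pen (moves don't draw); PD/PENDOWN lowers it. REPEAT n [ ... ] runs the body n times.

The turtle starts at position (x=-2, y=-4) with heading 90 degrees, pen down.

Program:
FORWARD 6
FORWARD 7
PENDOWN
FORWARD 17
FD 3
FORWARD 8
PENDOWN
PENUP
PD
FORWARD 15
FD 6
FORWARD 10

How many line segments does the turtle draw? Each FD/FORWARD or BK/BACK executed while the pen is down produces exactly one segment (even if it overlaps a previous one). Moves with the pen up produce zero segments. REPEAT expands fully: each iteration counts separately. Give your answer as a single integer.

Executing turtle program step by step:
Start: pos=(-2,-4), heading=90, pen down
FD 6: (-2,-4) -> (-2,2) [heading=90, draw]
FD 7: (-2,2) -> (-2,9) [heading=90, draw]
PD: pen down
FD 17: (-2,9) -> (-2,26) [heading=90, draw]
FD 3: (-2,26) -> (-2,29) [heading=90, draw]
FD 8: (-2,29) -> (-2,37) [heading=90, draw]
PD: pen down
PU: pen up
PD: pen down
FD 15: (-2,37) -> (-2,52) [heading=90, draw]
FD 6: (-2,52) -> (-2,58) [heading=90, draw]
FD 10: (-2,58) -> (-2,68) [heading=90, draw]
Final: pos=(-2,68), heading=90, 8 segment(s) drawn
Segments drawn: 8

Answer: 8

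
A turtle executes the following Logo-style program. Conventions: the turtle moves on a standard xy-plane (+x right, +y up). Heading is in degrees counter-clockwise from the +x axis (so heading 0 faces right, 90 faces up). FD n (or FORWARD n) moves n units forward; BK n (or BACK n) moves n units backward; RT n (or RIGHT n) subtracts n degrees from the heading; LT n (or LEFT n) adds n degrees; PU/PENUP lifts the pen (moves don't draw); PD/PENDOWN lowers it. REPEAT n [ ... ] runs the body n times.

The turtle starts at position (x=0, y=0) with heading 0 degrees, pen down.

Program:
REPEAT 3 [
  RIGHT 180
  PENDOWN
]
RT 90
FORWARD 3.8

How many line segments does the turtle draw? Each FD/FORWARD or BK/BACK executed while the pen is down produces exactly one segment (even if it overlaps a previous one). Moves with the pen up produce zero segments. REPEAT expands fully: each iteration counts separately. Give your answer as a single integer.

Executing turtle program step by step:
Start: pos=(0,0), heading=0, pen down
REPEAT 3 [
  -- iteration 1/3 --
  RT 180: heading 0 -> 180
  PD: pen down
  -- iteration 2/3 --
  RT 180: heading 180 -> 0
  PD: pen down
  -- iteration 3/3 --
  RT 180: heading 0 -> 180
  PD: pen down
]
RT 90: heading 180 -> 90
FD 3.8: (0,0) -> (0,3.8) [heading=90, draw]
Final: pos=(0,3.8), heading=90, 1 segment(s) drawn
Segments drawn: 1

Answer: 1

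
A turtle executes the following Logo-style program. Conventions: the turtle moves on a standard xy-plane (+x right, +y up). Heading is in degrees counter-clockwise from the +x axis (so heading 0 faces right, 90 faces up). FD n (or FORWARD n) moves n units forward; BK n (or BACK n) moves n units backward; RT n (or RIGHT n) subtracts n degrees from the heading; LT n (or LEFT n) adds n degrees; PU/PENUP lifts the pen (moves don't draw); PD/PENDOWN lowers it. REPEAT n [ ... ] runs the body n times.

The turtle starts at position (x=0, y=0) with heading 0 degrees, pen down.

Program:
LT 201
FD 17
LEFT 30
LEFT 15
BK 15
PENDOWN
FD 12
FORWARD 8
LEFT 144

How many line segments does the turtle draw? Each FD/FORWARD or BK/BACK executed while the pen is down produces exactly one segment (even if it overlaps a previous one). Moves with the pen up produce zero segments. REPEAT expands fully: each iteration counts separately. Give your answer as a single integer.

Executing turtle program step by step:
Start: pos=(0,0), heading=0, pen down
LT 201: heading 0 -> 201
FD 17: (0,0) -> (-15.871,-6.092) [heading=201, draw]
LT 30: heading 201 -> 231
LT 15: heading 231 -> 246
BK 15: (-15.871,-6.092) -> (-9.77,7.611) [heading=246, draw]
PD: pen down
FD 12: (-9.77,7.611) -> (-14.651,-3.352) [heading=246, draw]
FD 8: (-14.651,-3.352) -> (-17.905,-10.66) [heading=246, draw]
LT 144: heading 246 -> 30
Final: pos=(-17.905,-10.66), heading=30, 4 segment(s) drawn
Segments drawn: 4

Answer: 4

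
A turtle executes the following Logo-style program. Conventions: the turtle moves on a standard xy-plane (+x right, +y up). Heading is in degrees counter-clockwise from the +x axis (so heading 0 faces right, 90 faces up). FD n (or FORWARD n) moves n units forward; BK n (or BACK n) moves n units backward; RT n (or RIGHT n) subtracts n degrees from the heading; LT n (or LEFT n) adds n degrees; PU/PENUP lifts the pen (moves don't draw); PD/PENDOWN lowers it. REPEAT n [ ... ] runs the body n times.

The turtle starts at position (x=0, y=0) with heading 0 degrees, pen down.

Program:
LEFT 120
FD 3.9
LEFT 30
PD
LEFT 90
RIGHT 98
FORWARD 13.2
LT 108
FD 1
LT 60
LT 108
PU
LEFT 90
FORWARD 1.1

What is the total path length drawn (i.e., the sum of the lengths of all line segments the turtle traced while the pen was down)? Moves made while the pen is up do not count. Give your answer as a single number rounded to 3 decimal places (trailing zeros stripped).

Executing turtle program step by step:
Start: pos=(0,0), heading=0, pen down
LT 120: heading 0 -> 120
FD 3.9: (0,0) -> (-1.95,3.377) [heading=120, draw]
LT 30: heading 120 -> 150
PD: pen down
LT 90: heading 150 -> 240
RT 98: heading 240 -> 142
FD 13.2: (-1.95,3.377) -> (-12.352,11.504) [heading=142, draw]
LT 108: heading 142 -> 250
FD 1: (-12.352,11.504) -> (-12.694,10.565) [heading=250, draw]
LT 60: heading 250 -> 310
LT 108: heading 310 -> 58
PU: pen up
LT 90: heading 58 -> 148
FD 1.1: (-12.694,10.565) -> (-13.627,11.147) [heading=148, move]
Final: pos=(-13.627,11.147), heading=148, 3 segment(s) drawn

Segment lengths:
  seg 1: (0,0) -> (-1.95,3.377), length = 3.9
  seg 2: (-1.95,3.377) -> (-12.352,11.504), length = 13.2
  seg 3: (-12.352,11.504) -> (-12.694,10.565), length = 1
Total = 18.1

Answer: 18.1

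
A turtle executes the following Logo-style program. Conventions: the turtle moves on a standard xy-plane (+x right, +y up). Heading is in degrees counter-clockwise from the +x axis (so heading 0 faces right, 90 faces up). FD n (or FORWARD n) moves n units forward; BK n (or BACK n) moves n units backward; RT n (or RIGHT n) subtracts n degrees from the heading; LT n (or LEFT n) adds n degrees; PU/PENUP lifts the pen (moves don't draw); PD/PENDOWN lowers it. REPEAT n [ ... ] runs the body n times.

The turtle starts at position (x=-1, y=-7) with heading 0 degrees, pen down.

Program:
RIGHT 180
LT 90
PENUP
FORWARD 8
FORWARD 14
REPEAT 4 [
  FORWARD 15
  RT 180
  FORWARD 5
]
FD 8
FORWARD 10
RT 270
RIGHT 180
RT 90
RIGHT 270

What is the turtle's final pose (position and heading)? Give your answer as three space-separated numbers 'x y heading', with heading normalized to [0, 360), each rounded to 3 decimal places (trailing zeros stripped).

Answer: -1 -47 180

Derivation:
Executing turtle program step by step:
Start: pos=(-1,-7), heading=0, pen down
RT 180: heading 0 -> 180
LT 90: heading 180 -> 270
PU: pen up
FD 8: (-1,-7) -> (-1,-15) [heading=270, move]
FD 14: (-1,-15) -> (-1,-29) [heading=270, move]
REPEAT 4 [
  -- iteration 1/4 --
  FD 15: (-1,-29) -> (-1,-44) [heading=270, move]
  RT 180: heading 270 -> 90
  FD 5: (-1,-44) -> (-1,-39) [heading=90, move]
  -- iteration 2/4 --
  FD 15: (-1,-39) -> (-1,-24) [heading=90, move]
  RT 180: heading 90 -> 270
  FD 5: (-1,-24) -> (-1,-29) [heading=270, move]
  -- iteration 3/4 --
  FD 15: (-1,-29) -> (-1,-44) [heading=270, move]
  RT 180: heading 270 -> 90
  FD 5: (-1,-44) -> (-1,-39) [heading=90, move]
  -- iteration 4/4 --
  FD 15: (-1,-39) -> (-1,-24) [heading=90, move]
  RT 180: heading 90 -> 270
  FD 5: (-1,-24) -> (-1,-29) [heading=270, move]
]
FD 8: (-1,-29) -> (-1,-37) [heading=270, move]
FD 10: (-1,-37) -> (-1,-47) [heading=270, move]
RT 270: heading 270 -> 0
RT 180: heading 0 -> 180
RT 90: heading 180 -> 90
RT 270: heading 90 -> 180
Final: pos=(-1,-47), heading=180, 0 segment(s) drawn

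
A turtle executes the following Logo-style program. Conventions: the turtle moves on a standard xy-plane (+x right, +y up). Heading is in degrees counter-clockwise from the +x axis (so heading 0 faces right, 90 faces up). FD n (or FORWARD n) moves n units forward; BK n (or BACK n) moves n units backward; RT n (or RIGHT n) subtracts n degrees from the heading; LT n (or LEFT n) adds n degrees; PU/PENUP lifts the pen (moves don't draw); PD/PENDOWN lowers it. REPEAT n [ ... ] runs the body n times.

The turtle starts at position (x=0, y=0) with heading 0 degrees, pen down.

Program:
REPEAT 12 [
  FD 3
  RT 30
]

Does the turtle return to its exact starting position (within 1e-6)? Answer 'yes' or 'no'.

Answer: yes

Derivation:
Executing turtle program step by step:
Start: pos=(0,0), heading=0, pen down
REPEAT 12 [
  -- iteration 1/12 --
  FD 3: (0,0) -> (3,0) [heading=0, draw]
  RT 30: heading 0 -> 330
  -- iteration 2/12 --
  FD 3: (3,0) -> (5.598,-1.5) [heading=330, draw]
  RT 30: heading 330 -> 300
  -- iteration 3/12 --
  FD 3: (5.598,-1.5) -> (7.098,-4.098) [heading=300, draw]
  RT 30: heading 300 -> 270
  -- iteration 4/12 --
  FD 3: (7.098,-4.098) -> (7.098,-7.098) [heading=270, draw]
  RT 30: heading 270 -> 240
  -- iteration 5/12 --
  FD 3: (7.098,-7.098) -> (5.598,-9.696) [heading=240, draw]
  RT 30: heading 240 -> 210
  -- iteration 6/12 --
  FD 3: (5.598,-9.696) -> (3,-11.196) [heading=210, draw]
  RT 30: heading 210 -> 180
  -- iteration 7/12 --
  FD 3: (3,-11.196) -> (0,-11.196) [heading=180, draw]
  RT 30: heading 180 -> 150
  -- iteration 8/12 --
  FD 3: (0,-11.196) -> (-2.598,-9.696) [heading=150, draw]
  RT 30: heading 150 -> 120
  -- iteration 9/12 --
  FD 3: (-2.598,-9.696) -> (-4.098,-7.098) [heading=120, draw]
  RT 30: heading 120 -> 90
  -- iteration 10/12 --
  FD 3: (-4.098,-7.098) -> (-4.098,-4.098) [heading=90, draw]
  RT 30: heading 90 -> 60
  -- iteration 11/12 --
  FD 3: (-4.098,-4.098) -> (-2.598,-1.5) [heading=60, draw]
  RT 30: heading 60 -> 30
  -- iteration 12/12 --
  FD 3: (-2.598,-1.5) -> (0,0) [heading=30, draw]
  RT 30: heading 30 -> 0
]
Final: pos=(0,0), heading=0, 12 segment(s) drawn

Start position: (0, 0)
Final position: (0, 0)
Distance = 0; < 1e-6 -> CLOSED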